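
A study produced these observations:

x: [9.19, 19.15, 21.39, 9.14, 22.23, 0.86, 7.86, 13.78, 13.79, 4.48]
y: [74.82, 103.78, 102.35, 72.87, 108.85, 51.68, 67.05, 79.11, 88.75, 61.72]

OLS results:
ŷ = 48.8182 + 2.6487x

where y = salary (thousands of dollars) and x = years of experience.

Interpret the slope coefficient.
An increase of one year in experience is associated with a 2.6487 thousand dollars increase in predicted salary.

The slope β₁ = 2.6487 gives the rate at which the fitted salary changes with experience.

Interpretation:
- Experience up by 1 year → predicted salary increases by 2.6487 thousand dollars
- The effect is assumed constant over the observed range of x (linearity)

The intercept β₀ = 48.8182 is the predicted salary when experience = 0; since the smallest observed x is 0.86, this is an extrapolation and mainly anchors the line.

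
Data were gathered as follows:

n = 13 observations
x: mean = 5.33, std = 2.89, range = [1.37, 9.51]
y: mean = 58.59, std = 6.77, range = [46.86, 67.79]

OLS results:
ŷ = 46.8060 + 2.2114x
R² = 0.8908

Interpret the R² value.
About 89.08% of the variability in y is accounted for by the regression on x (R² = 0.8908) — a strong linear fit.

The coefficient of determination R² is the fraction of the total variation in y that the fitted line accounts for.

Here R² = 0.8908:
- Explained: 89.08% of the variation in y
- Unexplained (residual): 100% − 89.08% = 10.92%
- Rule of thumb (below 0.3 weak; 0.3 to below 0.7 moderate; 0.7 and above strong) → strong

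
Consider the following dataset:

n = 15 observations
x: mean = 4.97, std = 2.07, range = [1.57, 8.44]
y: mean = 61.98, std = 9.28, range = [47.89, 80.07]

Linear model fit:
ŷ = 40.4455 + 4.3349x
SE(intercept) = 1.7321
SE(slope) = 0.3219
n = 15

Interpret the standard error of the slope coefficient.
SE(slope) = 0.3219 measures the uncertainty in the estimated slope. The coefficient is estimated precisely (SE/|β̂₁| = 7.4%).

What SE measures:
- The standard error quantifies the sampling variability of the coefficient estimate
- It is the estimated standard deviation of β̂₁ across hypothetical repeated samples of the same size
- Smaller SE → more precise estimate

Relative precision:
- SE / |β̂₁| = 0.3219 / 4.3349 = 7.4%
- Rule of thumb (under 20%: precise; 20% to under 50%: moderately precise; 50% or more: imprecise) → precise

Link to interval estimation: a confidence interval for β₁ is β̂₁ ± t* × 0.3219, so SE sets the half-width per unit of t*.

What drives SE(β̂₁): wider spread of x values → smaller SE.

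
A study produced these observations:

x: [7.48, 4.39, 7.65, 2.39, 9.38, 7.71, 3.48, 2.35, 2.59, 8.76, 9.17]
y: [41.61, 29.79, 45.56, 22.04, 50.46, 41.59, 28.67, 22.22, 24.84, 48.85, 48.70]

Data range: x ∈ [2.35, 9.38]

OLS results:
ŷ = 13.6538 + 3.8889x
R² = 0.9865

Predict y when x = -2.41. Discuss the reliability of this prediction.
The equation gives ŷ = 4.2816; however x = -2.41 is 4.76 units below the observed range, so this extrapolated value should not be trusted.

Prediction calculation:
ŷ = 13.6538 + 3.8889 × (-2.41)
ŷ = 4.2816

Reliability:
- Data range: x ∈ [2.35, 9.38]
- Prediction point: x = -2.41 is 4.76 units below the observed range → this is EXTRAPOLATION, not interpolation

Why that matters here:
- The linear relationship may not hold outside the observed range
- The standard error of prediction grows with (x − x̄)², and x = -2.41 is far from x̄ = 5.94
- R² describes fit only over the sampled x values; it says nothing about behaviour beyond them

A defensible statement: 'if the linear trend continued to x = -2.41, y would be about 4.2816' — the premise is untested.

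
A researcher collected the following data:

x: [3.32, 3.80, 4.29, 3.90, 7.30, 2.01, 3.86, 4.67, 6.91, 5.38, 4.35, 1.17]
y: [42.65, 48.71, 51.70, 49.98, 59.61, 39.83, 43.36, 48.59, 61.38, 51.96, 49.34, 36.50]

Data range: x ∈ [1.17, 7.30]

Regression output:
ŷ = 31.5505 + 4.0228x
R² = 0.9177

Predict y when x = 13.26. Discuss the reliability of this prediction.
ŷ = 84.8928, but this is extrapolation (above the data range [1.17, 7.30]) and may be unreliable.

Prediction calculation:
ŷ = 31.5505 + 4.0228 × 13.26
ŷ = 84.8928

Reliability:
- Data range: x ∈ [1.17, 7.30]
- Prediction point: x = 13.26 is 5.96 units above the observed range → this is EXTRAPOLATION, not interpolation

Why that matters here:
- R² describes fit only over the sampled x values; it says nothing about behaviour beyond them
- The linear relationship may not hold outside the observed range
- Real relationships often flatten, saturate, or turn nonlinear at extremes

The R² = 0.9177 only validates the fit within [1.17, 7.30]; treat ŷ = 84.8928 with caution.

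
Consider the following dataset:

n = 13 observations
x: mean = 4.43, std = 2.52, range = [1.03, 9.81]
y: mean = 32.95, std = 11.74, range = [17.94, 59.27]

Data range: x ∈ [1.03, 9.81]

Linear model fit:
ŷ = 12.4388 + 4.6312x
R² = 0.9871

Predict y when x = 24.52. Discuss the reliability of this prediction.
ŷ = 125.9958 (extrapolation — x = 24.52 lies outside [1.03, 9.81], so reliability is low).

Prediction calculation:
ŷ = 12.4388 + 4.6312 × 24.52
ŷ = 125.9958

Reliability:
- Data range: x ∈ [1.03, 9.81]
- Prediction point: x = 24.52 is 14.71 units above the observed range → this is EXTRAPOLATION, not interpolation

Why that matters here:
- The linear relationship may not hold outside the observed range
- The standard error of prediction grows with (x − x̄)², and x = 24.52 is far from x̄ = 4.43
- R² describes fit only over the sampled x values; it says nothing about behaviour beyond them

The R² = 0.9871 only validates the fit within [1.03, 9.81]; treat ŷ = 125.9958 with caution.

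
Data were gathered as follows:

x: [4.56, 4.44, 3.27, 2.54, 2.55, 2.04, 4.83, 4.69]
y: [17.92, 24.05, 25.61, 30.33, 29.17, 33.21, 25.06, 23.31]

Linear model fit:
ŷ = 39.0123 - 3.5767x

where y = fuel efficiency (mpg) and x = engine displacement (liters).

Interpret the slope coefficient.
An increase of one liter in engine displacement is associated with a 3.5767 mpg decrease in predicted fuel efficiency.

The slope β₁ = -3.5767 gives the rate at which the fitted fuel efficiency changes with engine displacement.

Interpretation:
- Engine displacement up by 1 liter → predicted fuel efficiency decreases by 3.5767 mpg
- The effect is assumed constant over the observed range of x (linearity)
- The slope describes association in these data, not necessarily a causal effect

(β₀ = 39.0123 is the fitted value at x = 0 and is not part of the slope interpretation.)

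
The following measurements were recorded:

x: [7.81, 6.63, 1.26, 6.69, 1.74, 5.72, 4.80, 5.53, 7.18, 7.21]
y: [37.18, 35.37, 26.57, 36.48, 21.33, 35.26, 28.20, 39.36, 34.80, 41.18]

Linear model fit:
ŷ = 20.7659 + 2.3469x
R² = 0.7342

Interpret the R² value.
The model explains 73.42% of the variance in y (R² = 0.7342), leaving 26.58% unexplained; the fit is strong.

R² (coefficient of determination) measures the proportion of variance in y explained by the regression model.

Here R² = 0.7342:
- Explained: 73.42% of the variation in y
- Unexplained (residual): 100% − 73.42% = 26.58%
- Rule of thumb (below 0.3 weak; 0.3 to below 0.7 moderate; 0.7 and above strong) → strong

Equivalently, for simple linear regression R² = r², so |r| = √0.7342 ≈ 0.8569.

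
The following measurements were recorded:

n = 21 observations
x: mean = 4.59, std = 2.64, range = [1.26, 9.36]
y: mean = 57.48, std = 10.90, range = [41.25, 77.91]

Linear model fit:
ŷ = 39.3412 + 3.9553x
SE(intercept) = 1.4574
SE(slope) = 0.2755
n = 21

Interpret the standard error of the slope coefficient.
The slope 3.9553 is pinned down to within about ±0.2755 (one SE) by these data — relative uncertainty 7.0%, i.e. precise.

SE(β̂₁) = 0.2755 says: if we drew many samples of n = 21 from the same population and refit each time, the fitted slopes would scatter with a standard deviation of roughly 0.2755 around the true β₁.

Relative precision:
- SE / |β̂₁| = 0.2755 / 3.9553 = 7.0%
- Rule of thumb (under 20%: precise; 20% to under 50%: moderately precise; 50% or more: imprecise) → precise

Link to interval estimation: a confidence interval for β₁ is β̂₁ ± t* × 0.2755, so SE sets the half-width per unit of t*.

What drives SE(β̂₁): larger n (here n = 21) → smaller SE; wider spread of x values → smaller SE.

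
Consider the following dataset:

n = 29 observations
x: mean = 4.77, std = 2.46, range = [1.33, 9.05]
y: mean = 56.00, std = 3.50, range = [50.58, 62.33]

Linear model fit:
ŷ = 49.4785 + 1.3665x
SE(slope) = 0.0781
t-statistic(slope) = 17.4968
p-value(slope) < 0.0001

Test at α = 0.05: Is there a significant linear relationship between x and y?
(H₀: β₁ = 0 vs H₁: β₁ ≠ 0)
Since p-value < 0.0001 < α = 0.05, reject H₀ — the slope is significantly different from 0.

Hypothesis test for the slope coefficient:

H₀: β₁ = 0 (no linear relationship)
H₁: β₁ ≠ 0 (linear relationship exists)

Test statistic: t = β̂₁ / SE(β̂₁) = 1.3665 / 0.0781 = 17.4968

With df = 27, the two-sided p-value for |t| = 17.4968 is <0.0001.

Decision rule: reject H₀ if p-value < α.
p-value < 0.0001 < α = 0.05 → reject H₀.

There is sufficient evidence at the 5% significance level to conclude that a linear relationship exists between x and y.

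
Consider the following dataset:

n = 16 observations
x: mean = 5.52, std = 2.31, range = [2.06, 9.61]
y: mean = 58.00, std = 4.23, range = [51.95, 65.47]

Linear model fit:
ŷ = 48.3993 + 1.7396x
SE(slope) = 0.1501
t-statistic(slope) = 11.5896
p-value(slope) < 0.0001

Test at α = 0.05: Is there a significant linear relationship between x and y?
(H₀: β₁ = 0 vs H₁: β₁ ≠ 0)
Since p-value < 0.0001 < α = 0.05, reject H₀ — the slope is significantly different from 0.

Hypothesis test for the slope coefficient:

H₀: β₁ = 0 (no linear relationship)
H₁: β₁ ≠ 0 (linear relationship exists)

Test statistic: t = β̂₁ / SE(β̂₁) = 1.7396 / 0.1501 = 11.5896

With df = 14, the two-sided p-value for |t| = 11.5896 is <0.0001.

Decision rule: reject H₀ if p-value < α.
p-value < 0.0001 < α = 0.05 → reject H₀.

Conclusion: the linear association between x and y is significant at the 5% level.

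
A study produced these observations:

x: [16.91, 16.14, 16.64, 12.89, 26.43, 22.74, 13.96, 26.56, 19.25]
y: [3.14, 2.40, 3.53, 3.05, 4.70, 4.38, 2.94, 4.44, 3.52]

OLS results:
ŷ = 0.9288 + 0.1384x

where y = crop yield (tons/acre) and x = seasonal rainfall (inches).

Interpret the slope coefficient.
For each additional inch of rainfall, predicted crop yield increases by approximately 0.1384 tons/acre.

The slope β₁ = 0.1384 gives the rate at which the fitted crop yield changes with rainfall.

Interpretation:
- Rainfall up by 1 inch → predicted crop yield increases by 0.1384 tons/acre
- This is a linear approximation: the same per-unit change is assumed across the whole observed x range
- The sign (+) gives the direction; the magnitude 0.1384 gives the size of the effect per inch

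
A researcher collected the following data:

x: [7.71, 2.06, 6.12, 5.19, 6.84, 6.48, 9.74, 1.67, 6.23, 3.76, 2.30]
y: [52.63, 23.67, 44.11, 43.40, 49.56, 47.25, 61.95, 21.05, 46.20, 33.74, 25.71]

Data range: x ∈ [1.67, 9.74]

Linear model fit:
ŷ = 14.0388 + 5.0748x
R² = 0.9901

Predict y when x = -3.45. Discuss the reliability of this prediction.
ŷ = -3.4693 (extrapolation — x = -3.45 lies outside [1.67, 9.74], so reliability is low).

Prediction calculation:
ŷ = 14.0388 + 5.0748 × (-3.45)
ŷ = -3.4693

Reliability:
- Data range: x ∈ [1.67, 9.74]
- Prediction point: x = -3.45 is 5.12 units below the observed range → this is EXTRAPOLATION, not interpolation

Why that matters here:
- The standard error of prediction grows with (x − x̄)², and x = -3.45 is far from x̄ = 5.28
- R² describes fit only over the sampled x values; it says nothing about behaviour beyond them

A defensible statement: 'if the linear trend continued to x = -3.45, y would be about -3.4693' — the premise is untested.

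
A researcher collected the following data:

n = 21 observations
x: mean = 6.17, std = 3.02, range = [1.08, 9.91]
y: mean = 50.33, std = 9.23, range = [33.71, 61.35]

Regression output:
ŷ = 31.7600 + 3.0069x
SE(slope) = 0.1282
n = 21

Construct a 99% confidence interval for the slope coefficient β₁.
The 99% CI for β₁ is (2.6401, 3.3737)

Confidence interval for the slope:

The 99% CI for β₁ is: β̂₁ ± t*(α/2, n-2) × SE(β̂₁)

Step 1: Find critical t-value
- Confidence level = 0.99
- Degrees of freedom = n - 2 = 21 - 2 = 19
- t*(α/2, 19) = 2.8609

Step 2: Calculate margin of error
Margin = 2.8609 × 0.1282 = 0.3668

Step 3: Construct interval
CI = 3.0069 ± 0.3668
CI = (2.6401, 3.3737)

Interpretation: each one-unit increase in x is associated with a change in mean y of between 2.6401 and 3.3737, with 99% confidence.
Both endpoints are positive, so the data support a genuinely positive slope at this confidence level.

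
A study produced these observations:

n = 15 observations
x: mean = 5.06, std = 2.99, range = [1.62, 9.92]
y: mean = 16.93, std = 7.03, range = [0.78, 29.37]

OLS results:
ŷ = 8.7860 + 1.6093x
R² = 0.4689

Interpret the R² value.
The model explains 46.89% of the variance in y (R² = 0.4689), leaving 53.11% unexplained; the fit is moderate.

R² = 1 − SS_res/SS_tot compares the residual scatter to the total scatter of y about its mean.

Here R² = 0.4689:
- Explained: 46.89% of the variation in y
- Unexplained (residual): 100% − 46.89% = 53.11%
- Rule of thumb (below 0.3 weak; 0.3 to below 0.7 moderate; 0.7 and above strong) → moderate

Equivalently, for simple linear regression R² = r², so |r| = √0.4689 ≈ 0.6848.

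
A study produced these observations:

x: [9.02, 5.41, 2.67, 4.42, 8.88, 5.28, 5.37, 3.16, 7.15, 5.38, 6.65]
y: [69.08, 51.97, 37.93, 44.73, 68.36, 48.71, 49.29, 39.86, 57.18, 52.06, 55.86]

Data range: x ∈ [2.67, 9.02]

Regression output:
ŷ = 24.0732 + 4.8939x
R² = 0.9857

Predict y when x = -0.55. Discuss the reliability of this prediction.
ŷ = 21.3816, but this is extrapolation (below the data range [2.67, 9.02]) and may be unreliable.

Prediction calculation:
ŷ = 24.0732 + 4.8939 × (-0.55)
ŷ = 21.3816

Reliability:
- Data range: x ∈ [2.67, 9.02]
- Prediction point: x = -0.55 is 3.22 units below the observed range → this is EXTRAPOLATION, not interpolation

Why that matters here:
- The linear relationship may not hold outside the observed range
- The standard error of prediction grows with (x − x̄)², and x = -0.55 is far from x̄ = 5.76

Report the number if required, but flag clearly that it is an extrapolation.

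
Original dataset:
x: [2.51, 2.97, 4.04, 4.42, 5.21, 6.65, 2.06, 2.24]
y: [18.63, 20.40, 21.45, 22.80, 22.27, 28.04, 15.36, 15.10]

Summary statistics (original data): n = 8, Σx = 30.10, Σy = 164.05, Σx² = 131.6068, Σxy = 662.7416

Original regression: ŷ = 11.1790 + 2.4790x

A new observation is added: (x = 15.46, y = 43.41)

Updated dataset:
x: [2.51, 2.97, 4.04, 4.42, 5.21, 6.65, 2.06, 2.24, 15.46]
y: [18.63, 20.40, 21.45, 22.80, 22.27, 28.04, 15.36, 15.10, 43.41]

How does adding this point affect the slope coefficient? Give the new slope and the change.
The slope changes from 2.4790 to 2.0263 (change of -0.4527, or -18.3%).

x = 15.46 lies well outside the original x-range [2.06, 6.65] (x̄ ≈ 3.76), so this observation has high leverage and can move the slope substantially.

Step 1: Update the sums with the new point (n goes from 8 to 9)
Σx  = 30.10 + 15.46 = 45.56
Σy  = 164.05 + 43.41 = 207.46
Σx² = 131.6068 + 15.46² = 131.6068 + 239.0116 = 370.6184
Σxy = 662.7416 + 15.46×43.41 = 662.7416 + 671.1186 = 1333.8602

Step 2: Recompute the slope with b₁ = (nΣxy − ΣxΣy) / (nΣx² − (Σx)²)
Numerator   = 9×1333.8602 − 45.56×207.46 = 12004.7418 − 9451.8776 = 2552.8642
Denominator = 9×370.6184 − 45.56² = 3335.5656 − 2075.7136 = 1259.8520
b₁(new) = 2552.8642 / 1259.8520 = 2.0263

(Same formula on the original sums: (8×662.7416 − 30.10×164.05) / (8×131.6068 − 30.10²) = 364.0278 / 146.8444 = 2.4790, matching the given fit.)

Step 3: Change in slope
Δβ₁ = 2.0263 − 2.4790 = -0.4527
Relative change = -0.4527 / 2.4790 × 100% = -18.3%
→ the slope decreases when the point is added.

A high-leverage point only changes the slope if it is off the original line; here y = 43.41 is below the original trend, so the slope decreases.
In practice: examine leverage (hᵢ) and Cook's distance rather than deleting it automatically.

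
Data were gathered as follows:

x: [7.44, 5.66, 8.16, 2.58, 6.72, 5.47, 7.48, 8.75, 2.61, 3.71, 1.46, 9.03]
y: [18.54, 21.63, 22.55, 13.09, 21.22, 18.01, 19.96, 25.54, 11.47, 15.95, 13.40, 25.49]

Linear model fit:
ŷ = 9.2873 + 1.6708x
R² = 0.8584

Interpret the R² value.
About 85.84% of the variability in y is accounted for by the regression on x (R² = 0.8584) — a strong linear fit.

The coefficient of determination R² is the fraction of the total variation in y that the fitted line accounts for.

Here R² = 0.8584:
- Explained: 85.84% of the variation in y
- Unexplained (residual): 100% − 85.84% = 14.16%
- Rule of thumb (below 0.3 weak; 0.3 to below 0.7 moderate; 0.7 and above strong) → strong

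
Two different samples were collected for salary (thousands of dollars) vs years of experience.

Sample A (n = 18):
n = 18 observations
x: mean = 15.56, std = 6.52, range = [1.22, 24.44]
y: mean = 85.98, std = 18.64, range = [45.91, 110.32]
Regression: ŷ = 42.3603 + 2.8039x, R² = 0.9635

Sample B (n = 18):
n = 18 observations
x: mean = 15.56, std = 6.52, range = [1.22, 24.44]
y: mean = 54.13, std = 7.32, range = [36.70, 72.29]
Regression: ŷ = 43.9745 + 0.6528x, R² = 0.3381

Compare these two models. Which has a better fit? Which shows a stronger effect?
Model A has the better fit (R² = 0.9635 vs 0.3381). Model A shows the stronger effect (|β₁| = 2.8039 vs 0.6528).

Model Comparison:

Goodness of fit (R²):
- Model A: R² = 0.9635 → 96.35% of variance in salary explained
- Model B: R² = 0.3381 → 33.81% of variance in salary explained
- 0.9635 > 0.3381 → Model A has the better fit

Which has the larger per-year effect? (|β₁|)
- Model A: β₁ = 2.8039 → predicted salary rises 2.8039 thousand dollars per additional year of experience
- Model B: β₁ = 0.6528 → predicted salary rises 0.6528 thousand dollars per additional year of experience
- |2.8039| > |0.6528| → Model A shows the stronger marginal effect

Notes:
- A steeper slope doesn't make a better model if the scatter around the line is large.
- The two samples could reflect different populations, time periods, or measurement quality.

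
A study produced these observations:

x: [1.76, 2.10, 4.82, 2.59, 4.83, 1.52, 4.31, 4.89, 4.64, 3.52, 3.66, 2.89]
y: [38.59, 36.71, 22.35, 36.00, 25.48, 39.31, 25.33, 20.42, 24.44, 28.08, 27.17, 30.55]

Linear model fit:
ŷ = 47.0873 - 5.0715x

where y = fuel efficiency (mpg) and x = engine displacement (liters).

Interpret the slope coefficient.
An increase of one liter in engine displacement is associated with a 5.0715 mpg decrease in predicted fuel efficiency.

The slope coefficient β₁ = -5.0715 represents the marginal effect of engine displacement on fuel efficiency.

Interpretation:
- Engine displacement up by 1 liter → predicted fuel efficiency decreases by 5.0715 mpg
- The effect is assumed constant over the observed range of x (linearity)
- The slope describes association in these data, not necessarily a causal effect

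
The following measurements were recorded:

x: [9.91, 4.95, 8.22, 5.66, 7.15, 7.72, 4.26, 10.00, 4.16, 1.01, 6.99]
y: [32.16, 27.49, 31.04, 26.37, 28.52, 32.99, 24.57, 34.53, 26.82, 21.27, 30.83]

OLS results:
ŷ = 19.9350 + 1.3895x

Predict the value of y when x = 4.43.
ŷ = 26.0905

Plug x = 4.43 into the fitted line:

ŷ = 19.9350 + 1.3895 × 4.43
ŷ = 19.9350 + 6.1555
ŷ = 26.0905

This is a point prediction; actual observations scatter around it by roughly the residual standard deviation.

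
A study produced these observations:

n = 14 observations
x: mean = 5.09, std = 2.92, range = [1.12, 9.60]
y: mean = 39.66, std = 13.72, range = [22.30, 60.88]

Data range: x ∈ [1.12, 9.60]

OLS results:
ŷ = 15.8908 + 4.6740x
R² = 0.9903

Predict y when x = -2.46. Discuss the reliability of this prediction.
ŷ = 4.3928, but this is extrapolation (below the data range [1.12, 9.60]) and may be unreliable.

Prediction calculation:
ŷ = 15.8908 + 4.6740 × (-2.46)
ŷ = 4.3928

Reliability:
- Data range: x ∈ [1.12, 9.60]
- Prediction point: x = -2.46 is 3.58 units below the observed range → this is EXTRAPOLATION, not interpolation

Why that matters here:
- R² describes fit only over the sampled x values; it says nothing about behaviour beyond them
- There are no observations near this x to validate the fitted line there

A defensible statement: 'if the linear trend continued to x = -2.46, y would be about 4.3928' — the premise is untested.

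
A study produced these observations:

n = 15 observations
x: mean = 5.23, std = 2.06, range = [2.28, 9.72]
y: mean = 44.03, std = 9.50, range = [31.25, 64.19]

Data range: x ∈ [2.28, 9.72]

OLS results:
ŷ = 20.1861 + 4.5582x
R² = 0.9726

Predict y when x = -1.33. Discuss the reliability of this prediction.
ŷ = 14.1237, but this is extrapolation (below the data range [2.28, 9.72]) and may be unreliable.

Prediction calculation:
ŷ = 20.1861 + 4.5582 × (-1.33)
ŷ = 14.1237

Reliability:
- Data range: x ∈ [2.28, 9.72]
- Prediction point: x = -1.33 is 3.61 units below the observed range → this is EXTRAPOLATION, not interpolation

Why that matters here:
- The linear relationship may not hold outside the observed range
- R² describes fit only over the sampled x values; it says nothing about behaviour beyond them
- Real relationships often flatten, saturate, or turn nonlinear at extremes

Report the number if required, but flag clearly that it is an extrapolation.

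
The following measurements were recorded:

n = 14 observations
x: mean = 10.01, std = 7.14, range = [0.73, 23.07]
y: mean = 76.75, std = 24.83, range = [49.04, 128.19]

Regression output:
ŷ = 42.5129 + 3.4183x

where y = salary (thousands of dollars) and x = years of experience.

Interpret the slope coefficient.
For each additional year of experience, predicted salary increases by approximately 3.4183 thousand dollars.

β₁ = 3.4183 is the change in predicted salary (thousand dollars) per additional year of experience.

Interpretation:
- Experience up by 1 year → predicted salary increases by 3.4183 thousand dollars
- This is a linear approximation: the same per-unit change is assumed across the whole observed x range
- The sign (+) gives the direction; the magnitude 3.4183 gives the size of the effect per year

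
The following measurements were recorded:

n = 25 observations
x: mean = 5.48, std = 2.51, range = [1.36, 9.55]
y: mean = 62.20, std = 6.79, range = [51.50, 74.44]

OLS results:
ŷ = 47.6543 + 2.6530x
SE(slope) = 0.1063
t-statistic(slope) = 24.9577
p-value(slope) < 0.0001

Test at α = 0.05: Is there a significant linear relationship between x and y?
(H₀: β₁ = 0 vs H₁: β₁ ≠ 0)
p-value < 0.0001 < α = 0.05, so we reject H₀. The relationship is significant.

Hypothesis test for the slope coefficient:

H₀: β₁ = 0 (no linear relationship)
H₁: β₁ ≠ 0 (linear relationship exists)

Test statistic: t = β̂₁ / SE(β̂₁) = 2.6530 / 0.1063 = 24.9577

p < 0.0001: how often a slope estimate this far from 0 (in SE units) would arise by chance if β₁ were truly 0.

Decision rule: reject H₀ if p-value < α.
p-value < 0.0001 < α = 0.05 → reject H₀.

There is sufficient evidence at the 5% significance level to conclude that a linear relationship exists between x and y.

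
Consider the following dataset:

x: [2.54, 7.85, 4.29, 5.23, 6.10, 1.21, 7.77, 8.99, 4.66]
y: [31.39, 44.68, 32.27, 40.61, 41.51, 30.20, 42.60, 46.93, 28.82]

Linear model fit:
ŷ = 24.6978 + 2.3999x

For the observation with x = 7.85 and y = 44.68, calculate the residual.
Residual = 1.1430

The residual is the difference between the actual value and the predicted value:

Residual = y - ŷ

Step 1: Calculate predicted value
ŷ = 24.6978 + 2.3999 × 7.85
ŷ = 43.5370

Step 2: Calculate residual
Residual = 44.68 - 43.5370
Residual = 1.1430

Interpretation: the model underestimates the actual value by 1.1430 at this point (positive residual → observation lies above the fitted line).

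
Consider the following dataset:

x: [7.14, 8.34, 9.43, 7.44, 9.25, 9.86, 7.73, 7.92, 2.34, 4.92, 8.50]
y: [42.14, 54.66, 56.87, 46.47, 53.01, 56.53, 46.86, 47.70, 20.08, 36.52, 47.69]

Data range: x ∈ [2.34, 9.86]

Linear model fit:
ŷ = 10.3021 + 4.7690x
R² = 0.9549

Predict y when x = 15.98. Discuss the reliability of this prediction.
ŷ = 86.5107 (extrapolation — x = 15.98 lies outside [2.34, 9.86], so reliability is low).

Prediction calculation:
ŷ = 10.3021 + 4.7690 × 15.98
ŷ = 86.5107

Reliability:
- Data range: x ∈ [2.34, 9.86]
- Prediction point: x = 15.98 is 6.12 units above the observed range → this is EXTRAPOLATION, not interpolation

Why that matters here:
- Real relationships often flatten, saturate, or turn nonlinear at extremes
- R² describes fit only over the sampled x values; it says nothing about behaviour beyond them

Report the number if required, but flag clearly that it is an extrapolation.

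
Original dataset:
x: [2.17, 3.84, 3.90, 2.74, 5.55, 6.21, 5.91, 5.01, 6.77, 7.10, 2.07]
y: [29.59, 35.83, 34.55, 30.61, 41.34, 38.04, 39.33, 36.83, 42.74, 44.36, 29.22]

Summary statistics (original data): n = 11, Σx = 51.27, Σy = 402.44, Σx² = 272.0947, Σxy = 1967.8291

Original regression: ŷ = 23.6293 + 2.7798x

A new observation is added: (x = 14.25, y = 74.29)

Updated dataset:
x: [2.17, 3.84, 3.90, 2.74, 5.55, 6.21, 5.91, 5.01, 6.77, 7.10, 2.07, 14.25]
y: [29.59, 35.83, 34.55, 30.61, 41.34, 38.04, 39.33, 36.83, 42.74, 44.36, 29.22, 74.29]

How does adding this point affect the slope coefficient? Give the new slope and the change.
Adding the point moves β₁ from 2.7798 to 3.6069, i.e. it increases by 0.8271 (+29.8%).

The new point has HIGH LEVERAGE: x = 14.25 is far from the original mean x̄ = 51.27/11 ≈ 4.66 (original range [2.07, 7.10]).

Step 1: Update the sums with the new point (n goes from 11 to 12)
Σx  = 51.27 + 14.25 = 65.52
Σy  = 402.44 + 74.29 = 476.73
Σx² = 272.0947 + 14.25² = 272.0947 + 203.0625 = 475.1572
Σxy = 1967.8291 + 14.25×74.29 = 1967.8291 + 1058.6325 = 3026.4616

Step 2: Recompute the slope with b₁ = (nΣxy − ΣxΣy) / (nΣx² − (Σx)²)
Numerator   = 12×3026.4616 − 65.52×476.73 = 36317.5392 − 31235.3496 = 5082.1896
Denominator = 12×475.1572 − 65.52² = 5701.8864 − 4292.8704 = 1409.0160
b₁(new) = 5082.1896 / 1409.0160 = 3.6069

(Same formula on the original sums: (11×1967.8291 − 51.27×402.44) / (11×272.0947 − 51.27²) = 1013.0213 / 364.4288 = 2.7798, matching the given fit.)

Step 3: Change in slope
Δβ₁ = 3.6069 − 2.7798 = +0.8271
Relative change = +0.8271 / 2.7798 × 100% = +29.8%
→ the slope increases when the point is added.

A high-leverage point only changes the slope if it is off the original line; here y = 74.29 is above the original trend, so the slope increases.
In practice: examine leverage (hᵢ) and Cook's distance rather than deleting it automatically.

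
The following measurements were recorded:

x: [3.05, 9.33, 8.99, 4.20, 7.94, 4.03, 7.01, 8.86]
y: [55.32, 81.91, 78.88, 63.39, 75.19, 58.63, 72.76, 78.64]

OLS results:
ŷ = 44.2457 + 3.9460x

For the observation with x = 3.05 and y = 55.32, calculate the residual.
Residual = -0.9610

The residual is the difference between the actual value and the predicted value:

Residual = y - ŷ

Step 1: Calculate predicted value
ŷ = 44.2457 + 3.9460 × 3.05
ŷ = 56.2810

Step 2: Calculate residual
Residual = 55.32 - 56.2810
Residual = -0.9610

Interpretation: the model overestimates the actual value by 0.9610 at this point (negative residual → observation lies below the fitted line).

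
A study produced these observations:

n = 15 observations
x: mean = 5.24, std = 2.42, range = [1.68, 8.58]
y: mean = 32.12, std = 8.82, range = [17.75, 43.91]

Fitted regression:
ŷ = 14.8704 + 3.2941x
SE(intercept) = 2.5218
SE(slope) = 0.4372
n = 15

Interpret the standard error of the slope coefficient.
The slope 3.2941 is pinned down to within about ±0.4372 (one SE) by these data — relative uncertainty 13.3%, i.e. precise.

SE(β̂₁) = s / √Sxx, where s is the residual standard deviation and Sxx = Σ(x − x̄)². It is the yardstick for how far β̂₁ = 3.2941 could plausibly be from the true slope.

Relative precision:
- SE / |β̂₁| = 0.4372 / 3.2941 = 13.3%
- Rule of thumb (under 20%: precise; 20% to under 50%: moderately precise; 50% or more: imprecise) → precise

Rough 95% range (±2 SE): 3.2941 ± 0.8744 → (2.4197, 4.1685).

What drives SE(β̂₁): more residual scatter → larger SE; wider spread of x values → smaller SE; larger n (here n = 15) → smaller SE.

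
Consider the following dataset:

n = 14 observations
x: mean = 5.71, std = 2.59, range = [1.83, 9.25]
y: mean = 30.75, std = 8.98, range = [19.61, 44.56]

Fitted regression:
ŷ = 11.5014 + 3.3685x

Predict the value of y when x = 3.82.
ŷ = 24.3691

To predict y for x = 3.82, substitute into the regression equation:

ŷ = 11.5014 + 3.3685 × 3.82
ŷ = 11.5014 + 12.8677
ŷ = 24.3691

This is a point prediction; actual observations scatter around it by roughly the residual standard deviation.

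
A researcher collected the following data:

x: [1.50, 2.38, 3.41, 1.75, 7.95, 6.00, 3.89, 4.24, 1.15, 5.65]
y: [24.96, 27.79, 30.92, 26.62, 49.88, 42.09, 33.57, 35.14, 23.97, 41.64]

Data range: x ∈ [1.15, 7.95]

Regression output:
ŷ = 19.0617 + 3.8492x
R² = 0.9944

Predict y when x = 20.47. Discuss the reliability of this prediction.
ŷ = 97.8548, but this is extrapolation (above the data range [1.15, 7.95]) and may be unreliable.

Prediction calculation:
ŷ = 19.0617 + 3.8492 × 20.47
ŷ = 97.8548

Reliability:
- Data range: x ∈ [1.15, 7.95]
- Prediction point: x = 20.47 is 12.52 units above the observed range → this is EXTRAPOLATION, not interpolation

Why that matters here:
- There are no observations near this x to validate the fitted line there
- The standard error of prediction grows with (x − x̄)², and x = 20.47 is far from x̄ = 3.79

The R² = 0.9944 only validates the fit within [1.15, 7.95]; treat ŷ = 97.8548 with caution.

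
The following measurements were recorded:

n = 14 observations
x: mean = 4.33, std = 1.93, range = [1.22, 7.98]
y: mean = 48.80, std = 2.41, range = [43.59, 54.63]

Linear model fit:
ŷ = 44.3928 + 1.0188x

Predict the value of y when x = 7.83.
ŷ = 52.3700

x = 7.83 lies inside the observed range [1.22, 7.98], so the fitted equation applies directly:

ŷ = 44.3928 + 1.0188 × 7.83
ŷ = 44.3928 + 7.9772
ŷ = 52.3700

This is a point prediction; actual observations scatter around it by roughly the residual standard deviation.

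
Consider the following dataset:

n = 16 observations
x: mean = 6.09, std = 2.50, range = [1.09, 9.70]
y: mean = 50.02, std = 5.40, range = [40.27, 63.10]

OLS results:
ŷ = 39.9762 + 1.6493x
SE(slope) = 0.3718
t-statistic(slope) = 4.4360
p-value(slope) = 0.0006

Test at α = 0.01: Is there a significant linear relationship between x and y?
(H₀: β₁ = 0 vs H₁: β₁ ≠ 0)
p-value = 0.0006 < α = 0.01, so we reject H₀. The relationship is significant.

Hypothesis test for the slope coefficient:

H₀: β₁ = 0 (no linear relationship)
H₁: β₁ ≠ 0 (linear relationship exists)

Test statistic: t = β̂₁ / SE(β̂₁) = 1.6493 / 0.3718 = 4.4360

p = 0.0006: how often a slope estimate this far from 0 (in SE units) would arise by chance if β₁ were truly 0.

Decision rule: reject H₀ if p-value < α.
p-value = 0.0006 < α = 0.01 → reject H₀.

At α = 0.01 the data do provide convincing evidence of a nonzero slope.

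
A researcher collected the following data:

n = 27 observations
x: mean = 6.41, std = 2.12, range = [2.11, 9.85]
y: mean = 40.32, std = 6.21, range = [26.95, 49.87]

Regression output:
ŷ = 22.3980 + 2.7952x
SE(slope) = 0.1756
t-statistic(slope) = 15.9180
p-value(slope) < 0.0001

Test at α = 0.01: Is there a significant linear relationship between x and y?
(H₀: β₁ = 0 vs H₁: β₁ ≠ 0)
Since p-value < 0.0001 < α = 0.01, reject H₀ — the slope is significantly different from 0.

Hypothesis test for the slope coefficient:

H₀: β₁ = 0 (no linear relationship)
H₁: β₁ ≠ 0 (linear relationship exists)

Test statistic: t = β̂₁ / SE(β̂₁) = 2.7952 / 0.1756 = 15.9180

p < 0.0001: how often a slope estimate this far from 0 (in SE units) would arise by chance if β₁ were truly 0.

Decision rule: reject H₀ if p-value < α.
p-value < 0.0001 < α = 0.01 → reject H₀.

At α = 0.01 the data do provide convincing evidence of a nonzero slope.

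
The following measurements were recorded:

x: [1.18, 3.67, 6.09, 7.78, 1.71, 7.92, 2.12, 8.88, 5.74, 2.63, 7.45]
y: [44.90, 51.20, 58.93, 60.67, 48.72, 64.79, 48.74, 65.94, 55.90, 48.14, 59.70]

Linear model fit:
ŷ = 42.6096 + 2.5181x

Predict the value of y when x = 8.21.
ŷ = 63.2832

x = 8.21 lies inside the observed range [1.18, 8.88], so the fitted equation applies directly:

ŷ = 42.6096 + 2.5181 × 8.21
ŷ = 42.6096 + 20.6736
ŷ = 63.2832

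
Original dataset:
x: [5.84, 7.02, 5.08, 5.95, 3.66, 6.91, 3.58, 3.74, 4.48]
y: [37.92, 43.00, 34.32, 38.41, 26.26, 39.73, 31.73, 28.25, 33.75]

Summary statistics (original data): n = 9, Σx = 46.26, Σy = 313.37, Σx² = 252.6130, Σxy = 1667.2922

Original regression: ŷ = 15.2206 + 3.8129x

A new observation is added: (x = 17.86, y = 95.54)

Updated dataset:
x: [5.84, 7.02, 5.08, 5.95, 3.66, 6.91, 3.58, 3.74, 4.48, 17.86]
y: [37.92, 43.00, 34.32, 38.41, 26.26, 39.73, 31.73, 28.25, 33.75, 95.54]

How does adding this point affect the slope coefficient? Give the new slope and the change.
The slope changes from 3.8129 to 4.6848 (change of +0.8719, or +22.9%).

x = 17.86 lies well outside the original x-range [3.58, 7.02] (x̄ ≈ 5.14), so this observation has high leverage and can move the slope substantially.

Step 1: Update the sums with the new point (n goes from 9 to 10)
Σx  = 46.26 + 17.86 = 64.12
Σy  = 313.37 + 95.54 = 408.91
Σx² = 252.6130 + 17.86² = 252.6130 + 318.9796 = 571.5926
Σxy = 1667.2922 + 17.86×95.54 = 1667.2922 + 1706.3444 = 3373.6366

Step 2: Recompute the slope with b₁ = (nΣxy − ΣxΣy) / (nΣx² − (Σx)²)
Numerator   = 10×3373.6366 − 64.12×408.91 = 33736.3660 − 26219.3092 = 7517.0568
Denominator = 10×571.5926 − 64.12² = 5715.9260 − 4111.3744 = 1604.5516
b₁(new) = 7517.0568 / 1604.5516 = 4.6848

(Same formula on the original sums: (9×1667.2922 − 46.26×313.37) / (9×252.6130 − 46.26²) = 509.1336 / 133.5294 = 3.8129, matching the given fit.)

Step 3: Change in slope
Δβ₁ = 4.6848 − 3.8129 = +0.8719
Relative change = +0.8719 / 3.8129 × 100% = +22.9%
→ the slope increases when the point is added.

A high-leverage point only changes the slope if it is off the original line; here y = 95.54 is above the original trend, so the slope increases.
In practice: check such a point for data-entry or measurement error; examine leverage (hᵢ) and Cook's distance rather than deleting it automatically.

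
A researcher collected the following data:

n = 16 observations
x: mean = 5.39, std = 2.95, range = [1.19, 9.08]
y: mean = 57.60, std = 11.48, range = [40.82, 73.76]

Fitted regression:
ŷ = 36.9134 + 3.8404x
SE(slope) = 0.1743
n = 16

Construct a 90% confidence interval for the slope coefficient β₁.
The 90% CI for β₁ is (3.5334, 4.1474)

Confidence interval for the slope:

The 90% CI for β₁ is: β̂₁ ± t*(α/2, n-2) × SE(β̂₁)

Step 1: Find critical t-value
- Confidence level = 0.9
- Degrees of freedom = n - 2 = 16 - 2 = 14
- t*(α/2, 14) = 1.7613

Step 2: Calculate margin of error
Margin = 1.7613 × 0.1743 = 0.3070

Step 3: Construct interval
CI = 3.8404 ± 0.3070
CI = (3.5334, 4.1474)

Interpretation: intervals built this way capture the true β₁ in 90% of repeated samples; here the plausible range for the per-unit effect of x on y is 3.5334 to 4.1474.
Since 0 is outside the interval, a two-sided test at α = 0.10 would reject H₀: β₁ = 0.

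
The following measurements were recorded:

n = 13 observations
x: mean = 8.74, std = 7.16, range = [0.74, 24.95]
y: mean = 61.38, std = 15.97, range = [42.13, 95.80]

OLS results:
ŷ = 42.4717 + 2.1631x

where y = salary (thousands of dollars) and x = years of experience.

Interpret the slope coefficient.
For each additional year of experience, predicted salary increases by approximately 2.1631 thousand dollars.

β₁ = 2.1631 is the change in predicted salary (thousand dollars) per additional year of experience.

Interpretation:
- Experience up by 1 year → predicted salary increases by 2.1631 thousand dollars
- This is a linear approximation: the same per-unit change is assumed across the whole observed x range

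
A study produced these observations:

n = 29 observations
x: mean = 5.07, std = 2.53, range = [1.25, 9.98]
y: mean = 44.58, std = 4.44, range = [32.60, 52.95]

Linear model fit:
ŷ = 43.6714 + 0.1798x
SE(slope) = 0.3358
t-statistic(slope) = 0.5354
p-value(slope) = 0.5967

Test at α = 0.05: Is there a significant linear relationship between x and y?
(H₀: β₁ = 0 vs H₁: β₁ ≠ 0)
Since p-value = 0.5967 ≥ α = 0.05, fail to reject H₀ — the slope is not significantly different from 0.

Hypothesis test for the slope coefficient:

H₀: β₁ = 0 (no linear relationship)
H₁: β₁ ≠ 0 (linear relationship exists)

Test statistic: t = β̂₁ / SE(β̂₁) = 0.1798 / 0.3358 = 0.5354

p = 0.5967: how often a slope estimate this far from 0 (in SE units) would arise by chance if β₁ were truly 0.

Decision rule: reject H₀ if p-value < α.
p-value = 0.5967 ≥ α = 0.05 → fail to reject H₀.

There is not sufficient evidence at the 5% significance level to conclude that a linear relationship exists between x and y.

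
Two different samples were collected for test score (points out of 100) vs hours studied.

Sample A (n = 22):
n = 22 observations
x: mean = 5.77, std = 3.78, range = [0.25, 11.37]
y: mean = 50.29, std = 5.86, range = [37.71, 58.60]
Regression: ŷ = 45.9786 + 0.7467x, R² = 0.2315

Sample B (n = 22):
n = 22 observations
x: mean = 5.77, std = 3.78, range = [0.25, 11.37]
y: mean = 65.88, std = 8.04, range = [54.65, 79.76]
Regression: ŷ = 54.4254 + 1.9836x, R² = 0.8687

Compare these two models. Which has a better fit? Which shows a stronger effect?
Model B has the better fit (R² = 0.8687 vs 0.2315). Model B shows the stronger effect (|β₁| = 1.9836 vs 0.7467).

Model Comparison:

Which explains more variance? (R²)
- Model A: R² = 0.2315 → 23.15% of variance in test score explained
- Model B: R² = 0.8687 → 86.87% of variance in test score explained
- 0.8687 > 0.2315 → Model B has the better fit

Effect size (slope magnitude):
- Model A: β₁ = 0.7467 → predicted test score rises 0.7467 points per additional hour of study time
- Model B: β₁ = 1.9836 → predicted test score rises 1.9836 points per additional hour of study time
- |0.7467| < |1.9836| → Model B shows the stronger marginal effect

Notes:
- The two samples could reflect different populations, time periods, or measurement quality.
- A steeper slope doesn't make a better model if the scatter around the line is large.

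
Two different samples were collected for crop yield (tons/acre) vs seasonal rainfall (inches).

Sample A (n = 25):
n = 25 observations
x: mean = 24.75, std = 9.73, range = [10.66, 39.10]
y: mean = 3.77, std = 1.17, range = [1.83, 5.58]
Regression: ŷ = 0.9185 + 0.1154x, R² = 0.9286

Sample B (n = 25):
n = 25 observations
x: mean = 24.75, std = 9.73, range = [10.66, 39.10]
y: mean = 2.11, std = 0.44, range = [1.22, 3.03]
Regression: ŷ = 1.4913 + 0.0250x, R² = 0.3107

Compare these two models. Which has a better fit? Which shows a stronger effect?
Model A has the better fit (R² = 0.9286 vs 0.3107). Model A shows the stronger effect (|β₁| = 0.1154 vs 0.0250).

Model Comparison:

Fit — compare R²:
- Model A: R² = 0.9286 → 92.86% of variance in crop yield explained
- Model B: R² = 0.3107 → 31.07% of variance in crop yield explained
- 0.9286 > 0.3107 → Model A has the better fit

Which has the larger per-inch effect? (|β₁|)
- Model A: β₁ = 0.1154 → predicted crop yield rises 0.1154 tons/acre per additional inch of rainfall
- Model B: β₁ = 0.0250 → predicted crop yield rises 0.0250 tons/acre per additional inch of rainfall
- |0.1154| > |0.0250| → Model A shows the stronger marginal effect

Notes:
- A steeper slope doesn't make a better model if the scatter around the line is large.
- A better fit (higher R²) doesn't necessarily mean a more important relationship.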